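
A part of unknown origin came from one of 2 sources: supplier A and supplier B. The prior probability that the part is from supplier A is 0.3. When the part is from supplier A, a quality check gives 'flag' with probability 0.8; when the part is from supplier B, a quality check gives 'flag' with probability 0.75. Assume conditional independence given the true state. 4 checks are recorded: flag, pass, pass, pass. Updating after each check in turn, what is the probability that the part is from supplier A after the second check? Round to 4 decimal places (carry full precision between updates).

0.2678

Each posterior becomes the prior for the next update.
After 'flag': P(supplier A) = 0.8·0.3000 / (0.8·0.3000 + 0.75·0.7000) ≈ 0.3137
After 'pass': P(supplier A) = 0.2·0.3137 / (0.2·0.3137 + 0.25·0.6863) ≈ 0.2678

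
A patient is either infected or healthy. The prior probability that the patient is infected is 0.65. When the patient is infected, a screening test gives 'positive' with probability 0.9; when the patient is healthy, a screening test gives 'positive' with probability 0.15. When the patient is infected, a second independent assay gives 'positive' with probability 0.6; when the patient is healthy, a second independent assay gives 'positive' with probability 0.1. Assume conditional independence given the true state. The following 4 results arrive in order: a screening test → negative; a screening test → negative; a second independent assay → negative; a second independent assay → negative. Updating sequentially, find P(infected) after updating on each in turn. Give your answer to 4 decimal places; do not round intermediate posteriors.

Each posterior becomes the prior for the next update.
After a screening test='negative': P(infected) = 0.1·0.6500 / (0.1·0.6500 + 0.85·0.3500) ≈ 0.1793
After a screening test='negative': P(infected) = 0.1·0.1793 / (0.1·0.1793 + 0.85·0.8207) ≈ 0.0251
After a second independent assay='negative': P(infected) = 0.4·0.0251 / (0.4·0.0251 + 0.9·0.9749) ≈ 0.0113
After a second independent assay='negative': P(infected) = 0.4·0.0113 / (0.4·0.0113 + 0.9·0.9887) ≈ 0.0051

0.0051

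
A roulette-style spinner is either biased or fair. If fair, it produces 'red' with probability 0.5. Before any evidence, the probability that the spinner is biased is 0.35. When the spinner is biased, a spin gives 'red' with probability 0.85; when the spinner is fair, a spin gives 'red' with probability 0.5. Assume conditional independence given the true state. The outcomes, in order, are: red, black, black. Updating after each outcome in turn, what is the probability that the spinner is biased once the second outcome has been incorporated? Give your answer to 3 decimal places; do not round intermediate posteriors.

After 'red': P(biased) = 0.85·0.3500 / (0.85·0.3500 + 0.5·0.6500) ≈ 0.4779
After 'black': P(biased) = 0.15·0.4779 / (0.15·0.4779 + 0.5·0.5221) ≈ 0.2154

0.215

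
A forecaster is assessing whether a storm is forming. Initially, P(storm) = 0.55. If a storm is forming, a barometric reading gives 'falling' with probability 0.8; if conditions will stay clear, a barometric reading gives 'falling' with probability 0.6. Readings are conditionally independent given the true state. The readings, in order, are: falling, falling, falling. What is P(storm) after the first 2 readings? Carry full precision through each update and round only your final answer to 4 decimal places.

After 'falling': P(storm) = 0.8·0.5500 / (0.8·0.5500 + 0.6·0.4500) ≈ 0.6197
After 'falling': P(storm) = 0.8·0.6197 / (0.8·0.6197 + 0.6·0.3803) ≈ 0.6848

0.6848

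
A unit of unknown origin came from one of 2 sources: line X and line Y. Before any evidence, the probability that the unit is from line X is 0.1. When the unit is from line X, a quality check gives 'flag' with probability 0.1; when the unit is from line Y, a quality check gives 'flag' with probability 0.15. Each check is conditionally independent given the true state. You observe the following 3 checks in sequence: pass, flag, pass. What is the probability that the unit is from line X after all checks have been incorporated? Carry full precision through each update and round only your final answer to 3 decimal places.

0.077

After 'pass': P(line X) = 0.9·0.1000 / (0.9·0.1000 + 0.85·0.9000) ≈ 0.1053
After 'flag': P(line X) = 0.1·0.1053 / (0.1·0.1053 + 0.15·0.8947) ≈ 0.0727
After 'pass': P(line X) = 0.9·0.0727 / (0.9·0.0727 + 0.85·0.9273) ≈ 0.0767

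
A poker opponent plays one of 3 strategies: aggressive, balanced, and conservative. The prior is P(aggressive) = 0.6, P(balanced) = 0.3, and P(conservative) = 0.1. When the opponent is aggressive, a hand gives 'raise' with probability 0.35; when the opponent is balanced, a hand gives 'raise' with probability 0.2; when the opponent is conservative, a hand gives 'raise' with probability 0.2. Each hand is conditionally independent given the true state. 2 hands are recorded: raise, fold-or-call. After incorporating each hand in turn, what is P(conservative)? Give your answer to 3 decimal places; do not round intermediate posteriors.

0.080

After 'raise': normaliser = 0.35·0.6000 + 0.2·0.3000 + 0.2·0.1000; P(aggressive) ≈ 0.7241, P(balanced) ≈ 0.2069, P(conservative) ≈ 0.0690
After 'fold-or-call': normaliser = 0.65·0.7241 + 0.8·0.2069 + 0.8·0.0690; P(aggressive) ≈ 0.6808, P(balanced) ≈ 0.2394, P(conservative) ≈ 0.0798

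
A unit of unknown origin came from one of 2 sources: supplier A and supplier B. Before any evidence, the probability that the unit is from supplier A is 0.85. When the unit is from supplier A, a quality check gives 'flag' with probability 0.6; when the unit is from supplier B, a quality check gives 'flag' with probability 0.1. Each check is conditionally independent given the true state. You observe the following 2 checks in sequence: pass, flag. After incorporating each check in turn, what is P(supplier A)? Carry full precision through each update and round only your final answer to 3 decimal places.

After 'pass': P(supplier A) = 0.4·0.8500 / (0.4·0.8500 + 0.9·0.1500) ≈ 0.7158
After 'flag': P(supplier A) = 0.6·0.7158 / (0.6·0.7158 + 0.1·0.2842) ≈ 0.9379

0.938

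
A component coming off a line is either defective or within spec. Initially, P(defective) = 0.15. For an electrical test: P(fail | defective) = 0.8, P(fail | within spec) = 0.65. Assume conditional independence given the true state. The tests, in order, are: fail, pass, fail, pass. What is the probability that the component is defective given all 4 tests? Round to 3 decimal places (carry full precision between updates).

Each posterior becomes the prior for the next update.
After 'fail': P(defective) = 0.8·0.1500 / (0.8·0.1500 + 0.65·0.8500) ≈ 0.1784
After 'pass': P(defective) = 0.2·0.1784 / (0.2·0.1784 + 0.35·0.8216) ≈ 0.1104
After 'fail': P(defective) = 0.8·0.1104 / (0.8·0.1104 + 0.65·0.8896) ≈ 0.1325
After 'pass': P(defective) = 0.2·0.1325 / (0.2·0.1325 + 0.35·0.8675) ≈ 0.0803

0.080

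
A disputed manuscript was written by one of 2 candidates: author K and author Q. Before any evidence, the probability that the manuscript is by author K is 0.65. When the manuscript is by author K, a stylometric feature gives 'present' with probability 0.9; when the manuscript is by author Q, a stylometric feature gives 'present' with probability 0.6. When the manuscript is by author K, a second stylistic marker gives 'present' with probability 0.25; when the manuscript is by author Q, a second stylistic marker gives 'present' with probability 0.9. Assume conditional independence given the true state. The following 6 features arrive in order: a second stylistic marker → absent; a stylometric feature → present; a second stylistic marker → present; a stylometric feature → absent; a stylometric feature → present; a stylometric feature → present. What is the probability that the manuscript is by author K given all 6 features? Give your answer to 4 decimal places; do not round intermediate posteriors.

After a second stylistic marker='absent': P(author K) = 0.75·0.6500 / (0.75·0.6500 + 0.1·0.3500) ≈ 0.9330
After a stylometric feature='present': P(author K) = 0.9·0.9330 / (0.9·0.9330 + 0.6·0.0670) ≈ 0.9543
After a second stylistic marker='present': P(author K) = 0.25·0.9543 / (0.25·0.9543 + 0.9·0.0457) ≈ 0.8530
After a stylometric feature='absent': P(author K) = 0.1·0.8530 / (0.1·0.8530 + 0.4·0.1470) ≈ 0.5920
After a stylometric feature='present': P(author K) = 0.9·0.5920 / (0.9·0.5920 + 0.6·0.4080) ≈ 0.6852
After a stylometric feature='present': P(author K) = 0.9·0.6852 / (0.9·0.6852 + 0.6·0.3148) ≈ 0.7655

0.7655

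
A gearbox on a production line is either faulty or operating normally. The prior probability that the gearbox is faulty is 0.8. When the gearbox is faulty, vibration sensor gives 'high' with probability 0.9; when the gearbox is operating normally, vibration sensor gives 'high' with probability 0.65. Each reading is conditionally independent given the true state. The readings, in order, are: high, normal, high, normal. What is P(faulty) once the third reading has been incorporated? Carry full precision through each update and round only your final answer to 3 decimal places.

0.687

After 'high': P(faulty) = 0.9·0.8000 / (0.9·0.8000 + 0.65·0.2000) ≈ 0.8471
After 'normal': P(faulty) = 0.1·0.8471 / (0.1·0.8471 + 0.35·0.1529) ≈ 0.6128
After 'high': P(faulty) = 0.9·0.6128 / (0.9·0.6128 + 0.65·0.3872) ≈ 0.6866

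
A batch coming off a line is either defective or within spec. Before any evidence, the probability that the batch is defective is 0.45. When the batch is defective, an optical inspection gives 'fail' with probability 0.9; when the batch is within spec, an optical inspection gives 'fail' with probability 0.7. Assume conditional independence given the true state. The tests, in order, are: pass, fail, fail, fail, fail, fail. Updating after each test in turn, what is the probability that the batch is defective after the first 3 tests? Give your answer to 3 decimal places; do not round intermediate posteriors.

0.311

After 'pass': P(defective) = 0.1·0.4500 / (0.1·0.4500 + 0.3·0.5500) ≈ 0.2143
After 'fail': P(defective) = 0.9·0.2143 / (0.9·0.2143 + 0.7·0.7857) ≈ 0.2596
After 'fail': P(defective) = 0.9·0.2596 / (0.9·0.2596 + 0.7·0.7404) ≈ 0.3107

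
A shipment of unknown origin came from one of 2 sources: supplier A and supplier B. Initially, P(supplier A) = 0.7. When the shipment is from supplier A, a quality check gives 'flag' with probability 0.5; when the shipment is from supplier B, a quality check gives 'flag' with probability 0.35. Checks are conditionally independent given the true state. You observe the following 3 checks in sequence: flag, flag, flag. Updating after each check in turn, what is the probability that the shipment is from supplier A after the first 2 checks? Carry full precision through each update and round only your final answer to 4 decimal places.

0.8264

After 'flag': P(supplier A) = 0.5·0.7000 / (0.5·0.7000 + 0.35·0.3000) ≈ 0.7692
After 'flag': P(supplier A) = 0.5·0.7692 / (0.5·0.7692 + 0.35·0.2308) ≈ 0.8264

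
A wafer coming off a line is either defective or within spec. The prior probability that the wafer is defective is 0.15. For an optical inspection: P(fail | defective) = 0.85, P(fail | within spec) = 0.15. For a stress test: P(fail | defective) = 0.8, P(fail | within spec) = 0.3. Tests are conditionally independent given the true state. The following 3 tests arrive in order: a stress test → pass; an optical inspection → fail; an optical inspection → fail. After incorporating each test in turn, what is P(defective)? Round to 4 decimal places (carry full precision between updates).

0.6182

After a stress test='pass': P(defective) = 0.2·0.1500 / (0.2·0.1500 + 0.7·0.8500) ≈ 0.0480
After an optical inspection='fail': P(defective) = 0.85·0.0480 / (0.85·0.0480 + 0.15·0.9520) ≈ 0.2222
After an optical inspection='fail': P(defective) = 0.85·0.2222 / (0.85·0.2222 + 0.15·0.7778) ≈ 0.6182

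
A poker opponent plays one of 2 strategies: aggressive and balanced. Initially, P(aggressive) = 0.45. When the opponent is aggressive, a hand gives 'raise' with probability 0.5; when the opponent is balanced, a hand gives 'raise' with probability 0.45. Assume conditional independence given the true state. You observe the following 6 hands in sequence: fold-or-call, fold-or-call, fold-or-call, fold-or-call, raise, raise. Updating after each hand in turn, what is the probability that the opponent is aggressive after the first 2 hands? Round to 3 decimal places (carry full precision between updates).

0.403

After 'fold-or-call': P(aggressive) = 0.5·0.4500 / (0.5·0.4500 + 0.55·0.5500) ≈ 0.4265
After 'fold-or-call': P(aggressive) = 0.5·0.4265 / (0.5·0.4265 + 0.55·0.5735) ≈ 0.4034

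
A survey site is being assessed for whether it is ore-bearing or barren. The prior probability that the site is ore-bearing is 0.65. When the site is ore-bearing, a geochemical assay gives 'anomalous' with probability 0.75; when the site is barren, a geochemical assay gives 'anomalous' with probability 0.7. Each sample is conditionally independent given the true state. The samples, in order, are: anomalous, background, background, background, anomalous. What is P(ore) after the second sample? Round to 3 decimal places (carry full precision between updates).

0.624

After 'anomalous': P(ore) = 0.75·0.6500 / (0.75·0.6500 + 0.7·0.3500) ≈ 0.6655
After 'background': P(ore) = 0.25·0.6655 / (0.25·0.6655 + 0.3·0.3345) ≈ 0.6238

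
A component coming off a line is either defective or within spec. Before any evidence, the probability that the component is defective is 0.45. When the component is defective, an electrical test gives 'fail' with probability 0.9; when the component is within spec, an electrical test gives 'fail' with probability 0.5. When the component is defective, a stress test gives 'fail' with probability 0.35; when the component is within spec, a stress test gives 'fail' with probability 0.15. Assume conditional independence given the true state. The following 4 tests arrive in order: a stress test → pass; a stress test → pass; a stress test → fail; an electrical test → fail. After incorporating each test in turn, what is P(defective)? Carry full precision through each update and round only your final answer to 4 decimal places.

0.6677

Apply Bayes' rule sequentially, carrying P(defective) forward.
After a stress test='pass': P(defective) = 0.65·0.4500 / (0.65·0.4500 + 0.85·0.5500) ≈ 0.3849
After a stress test='pass': P(defective) = 0.65·0.3849 / (0.65·0.3849 + 0.85·0.6151) ≈ 0.3236
After a stress test='fail': P(defective) = 0.35·0.3236 / (0.35·0.3236 + 0.15·0.6764) ≈ 0.5275
After an electrical test='fail': P(defective) = 0.9·0.5275 / (0.9·0.5275 + 0.5·0.4725) ≈ 0.6677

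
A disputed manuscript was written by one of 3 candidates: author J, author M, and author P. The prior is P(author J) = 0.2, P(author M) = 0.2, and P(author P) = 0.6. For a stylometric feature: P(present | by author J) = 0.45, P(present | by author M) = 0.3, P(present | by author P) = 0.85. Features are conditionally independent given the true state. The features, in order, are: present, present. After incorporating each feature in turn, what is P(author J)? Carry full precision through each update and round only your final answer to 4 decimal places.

After 'present': normaliser = 0.45·0.2000 + 0.3·0.2000 + 0.85·0.6000; P(author J) ≈ 0.1364, P(author M) ≈ 0.0909, P(author P) ≈ 0.7727
After 'present': normaliser = 0.45·0.1364 + 0.3·0.0909 + 0.85·0.7727; P(author J) ≈ 0.0823, P(author M) ≈ 0.0366, P(author P) ≈ 0.8811

0.0823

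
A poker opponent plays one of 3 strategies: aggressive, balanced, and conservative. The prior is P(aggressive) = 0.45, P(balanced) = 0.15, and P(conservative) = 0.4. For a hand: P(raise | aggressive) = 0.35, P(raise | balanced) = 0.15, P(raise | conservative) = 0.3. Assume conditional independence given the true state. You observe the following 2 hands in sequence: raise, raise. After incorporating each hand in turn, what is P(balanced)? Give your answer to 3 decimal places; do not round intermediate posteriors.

After 'raise': normaliser = 0.35·0.4500 + 0.15·0.1500 + 0.3·0.4000; P(aggressive) ≈ 0.5250, P(balanced) ≈ 0.0750, P(conservative) ≈ 0.4000
After 'raise': normaliser = 0.35·0.5250 + 0.15·0.0750 + 0.3·0.4000; P(aggressive) ≈ 0.5833, P(balanced) ≈ 0.0357, P(conservative) ≈ 0.3810

0.036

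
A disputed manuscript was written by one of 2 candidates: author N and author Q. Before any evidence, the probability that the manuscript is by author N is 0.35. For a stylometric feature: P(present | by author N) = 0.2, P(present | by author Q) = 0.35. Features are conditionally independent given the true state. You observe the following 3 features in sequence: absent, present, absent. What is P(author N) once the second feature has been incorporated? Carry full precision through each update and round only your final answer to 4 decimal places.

After 'absent': P(author N) = 0.8·0.3500 / (0.8·0.3500 + 0.65·0.6500) ≈ 0.3986
After 'present': P(author N) = 0.2·0.3986 / (0.2·0.3986 + 0.35·0.6014) ≈ 0.2747

0.2747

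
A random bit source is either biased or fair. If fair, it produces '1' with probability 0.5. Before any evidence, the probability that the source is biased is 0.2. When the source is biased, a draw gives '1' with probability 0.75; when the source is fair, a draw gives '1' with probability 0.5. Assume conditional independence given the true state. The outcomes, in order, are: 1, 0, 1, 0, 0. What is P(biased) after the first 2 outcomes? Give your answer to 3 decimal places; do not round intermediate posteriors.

After '1': P(biased) = 0.75·0.2000 / (0.75·0.2000 + 0.5·0.8000) ≈ 0.2727
After '0': P(biased) = 0.25·0.2727 / (0.25·0.2727 + 0.5·0.7273) ≈ 0.1579

0.158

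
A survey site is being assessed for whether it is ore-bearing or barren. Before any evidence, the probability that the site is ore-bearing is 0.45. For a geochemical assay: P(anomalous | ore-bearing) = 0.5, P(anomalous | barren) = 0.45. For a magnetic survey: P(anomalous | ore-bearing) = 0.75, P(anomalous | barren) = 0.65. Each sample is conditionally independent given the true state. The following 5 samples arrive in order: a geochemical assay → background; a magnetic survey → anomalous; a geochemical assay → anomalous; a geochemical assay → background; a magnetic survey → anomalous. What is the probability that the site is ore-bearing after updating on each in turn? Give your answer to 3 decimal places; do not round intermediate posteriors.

0.500

Apply Bayes' rule sequentially, carrying P(ore) forward.
After a geochemical assay='background': P(ore) = 0.5·0.4500 / (0.5·0.4500 + 0.55·0.5500) ≈ 0.4265
After a magnetic survey='anomalous': P(ore) = 0.75·0.4265 / (0.75·0.4265 + 0.65·0.5735) ≈ 0.4619
After a geochemical assay='anomalous': P(ore) = 0.5·0.4619 / (0.5·0.4619 + 0.45·0.5381) ≈ 0.4881
After a geochemical assay='background': P(ore) = 0.5·0.4881 / (0.5·0.4881 + 0.55·0.5119) ≈ 0.4644
After a magnetic survey='anomalous': P(ore) = 0.75·0.4644 / (0.75·0.4644 + 0.65·0.5356) ≈ 0.5001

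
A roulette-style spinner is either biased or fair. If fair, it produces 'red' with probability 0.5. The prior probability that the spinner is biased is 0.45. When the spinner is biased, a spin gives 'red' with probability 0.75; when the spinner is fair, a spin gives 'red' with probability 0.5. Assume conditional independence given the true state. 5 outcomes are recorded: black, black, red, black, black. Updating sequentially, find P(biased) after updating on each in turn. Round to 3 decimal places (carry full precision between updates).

0.071

After 'black': P(biased) = 0.25·0.4500 / (0.25·0.4500 + 0.5·0.5500) ≈ 0.2903
After 'black': P(biased) = 0.25·0.2903 / (0.25·0.2903 + 0.5·0.7097) ≈ 0.1698
After 'red': P(biased) = 0.75·0.1698 / (0.75·0.1698 + 0.5·0.8302) ≈ 0.2348
After 'black': P(biased) = 0.25·0.2348 / (0.25·0.2348 + 0.5·0.7652) ≈ 0.1330
After 'black': P(biased) = 0.25·0.1330 / (0.25·0.1330 + 0.5·0.8670) ≈ 0.0712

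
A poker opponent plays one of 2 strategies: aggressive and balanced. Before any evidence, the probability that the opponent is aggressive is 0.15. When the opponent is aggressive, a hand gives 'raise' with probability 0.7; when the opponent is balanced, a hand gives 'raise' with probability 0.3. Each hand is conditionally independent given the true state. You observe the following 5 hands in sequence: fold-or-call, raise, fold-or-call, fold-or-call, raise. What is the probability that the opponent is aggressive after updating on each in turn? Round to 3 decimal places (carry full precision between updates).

0.070

After 'fold-or-call': P(aggressive) = 0.3·0.1500 / (0.3·0.1500 + 0.7·0.8500) ≈ 0.0703
After 'raise': P(aggressive) = 0.7·0.0703 / (0.7·0.0703 + 0.3·0.9297) ≈ 0.1500
After 'fold-or-call': P(aggressive) = 0.3·0.1500 / (0.3·0.1500 + 0.7·0.8500) ≈ 0.0703
After 'fold-or-call': P(aggressive) = 0.3·0.0703 / (0.3·0.0703 + 0.7·0.9297) ≈ 0.0314
After 'raise': P(aggressive) = 0.7·0.0314 / (0.7·0.0314 + 0.3·0.9686) ≈ 0.0703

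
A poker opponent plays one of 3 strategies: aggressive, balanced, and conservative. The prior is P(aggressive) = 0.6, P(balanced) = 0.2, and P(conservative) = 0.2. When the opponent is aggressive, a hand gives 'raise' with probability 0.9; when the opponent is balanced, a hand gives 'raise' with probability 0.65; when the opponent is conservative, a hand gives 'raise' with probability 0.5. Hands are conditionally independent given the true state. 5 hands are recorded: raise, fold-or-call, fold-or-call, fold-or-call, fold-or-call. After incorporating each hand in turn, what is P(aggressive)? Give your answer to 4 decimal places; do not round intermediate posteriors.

0.0065

After 'raise': normaliser = 0.9·0.6000 + 0.65·0.2000 + 0.5·0.2000; P(aggressive) ≈ 0.7013, P(balanced) ≈ 0.1688, P(conservative) ≈ 0.1299
After 'fold-or-call': normaliser = 0.1·0.7013 + 0.35·0.1688 + 0.5·0.1299; P(aggressive) ≈ 0.3612, P(balanced) ≈ 0.3043, P(conservative) ≈ 0.3344
After 'fold-or-call': normaliser = 0.1·0.3612 + 0.35·0.3043 + 0.5·0.3344; P(aggressive) ≈ 0.1166, P(balanced) ≈ 0.3438, P(conservative) ≈ 0.5397
After 'fold-or-call': normaliser = 0.1·0.1166 + 0.35·0.3438 + 0.5·0.5397; P(aggressive) ≈ 0.0290, P(balanced) ≈ 0.2994, P(conservative) ≈ 0.6715
After 'fold-or-call': normaliser = 0.1·0.0290 + 0.35·0.2994 + 0.5·0.6715; P(aggressive) ≈ 0.0065, P(balanced) ≈ 0.2363, P(conservative) ≈ 0.7571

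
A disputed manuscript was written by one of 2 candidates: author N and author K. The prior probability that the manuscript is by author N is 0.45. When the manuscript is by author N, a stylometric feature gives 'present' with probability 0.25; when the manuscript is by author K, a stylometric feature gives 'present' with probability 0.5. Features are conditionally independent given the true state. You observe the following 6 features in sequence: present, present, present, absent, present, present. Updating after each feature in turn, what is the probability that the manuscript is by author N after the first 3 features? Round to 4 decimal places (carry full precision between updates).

0.0928

After 'present': P(author N) = 0.25·0.4500 / (0.25·0.4500 + 0.5·0.5500) ≈ 0.2903
After 'present': P(author N) = 0.25·0.2903 / (0.25·0.2903 + 0.5·0.7097) ≈ 0.1698
After 'present': P(author N) = 0.25·0.1698 / (0.25·0.1698 + 0.5·0.8302) ≈ 0.0928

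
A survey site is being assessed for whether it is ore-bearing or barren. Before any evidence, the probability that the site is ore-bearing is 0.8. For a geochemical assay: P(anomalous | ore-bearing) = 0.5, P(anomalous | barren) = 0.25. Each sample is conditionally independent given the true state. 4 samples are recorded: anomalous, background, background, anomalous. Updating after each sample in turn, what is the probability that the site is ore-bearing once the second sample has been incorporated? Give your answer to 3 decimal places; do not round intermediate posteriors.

0.842

After 'anomalous': P(ore) = 0.5·0.8000 / (0.5·0.8000 + 0.25·0.2000) ≈ 0.8889
After 'background': P(ore) = 0.5·0.8889 / (0.5·0.8889 + 0.75·0.1111) ≈ 0.8421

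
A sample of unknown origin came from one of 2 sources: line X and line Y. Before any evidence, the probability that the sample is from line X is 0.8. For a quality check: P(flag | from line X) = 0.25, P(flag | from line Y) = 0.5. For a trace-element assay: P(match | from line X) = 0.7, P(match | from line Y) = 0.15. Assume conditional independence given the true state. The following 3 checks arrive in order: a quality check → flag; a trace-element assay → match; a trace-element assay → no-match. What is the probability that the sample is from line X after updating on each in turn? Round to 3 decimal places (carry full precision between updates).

0.767

After a quality check='flag': P(line X) = 0.25·0.8000 / (0.25·0.8000 + 0.5·0.2000) ≈ 0.6667
After a trace-element assay='match': P(line X) = 0.7·0.6667 / (0.7·0.6667 + 0.15·0.3333) ≈ 0.9032
After a trace-element assay='no-match': P(line X) = 0.3·0.9032 / (0.3·0.9032 + 0.85·0.0968) ≈ 0.7671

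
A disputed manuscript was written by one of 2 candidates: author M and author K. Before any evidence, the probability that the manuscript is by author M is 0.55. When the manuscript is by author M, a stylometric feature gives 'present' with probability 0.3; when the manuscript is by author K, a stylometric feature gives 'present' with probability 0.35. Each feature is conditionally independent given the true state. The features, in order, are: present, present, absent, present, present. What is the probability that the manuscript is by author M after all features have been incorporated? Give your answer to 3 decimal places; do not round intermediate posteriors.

0.415

After 'present': P(author M) = 0.3·0.5500 / (0.3·0.5500 + 0.35·0.4500) ≈ 0.5116
After 'present': P(author M) = 0.3·0.5116 / (0.3·0.5116 + 0.35·0.4884) ≈ 0.4731
After 'absent': P(author M) = 0.7·0.4731 / (0.7·0.4731 + 0.65·0.5269) ≈ 0.4916
After 'present': P(author M) = 0.3·0.4916 / (0.3·0.4916 + 0.35·0.5084) ≈ 0.4532
After 'present': P(author M) = 0.3·0.4532 / (0.3·0.4532 + 0.35·0.5468) ≈ 0.4154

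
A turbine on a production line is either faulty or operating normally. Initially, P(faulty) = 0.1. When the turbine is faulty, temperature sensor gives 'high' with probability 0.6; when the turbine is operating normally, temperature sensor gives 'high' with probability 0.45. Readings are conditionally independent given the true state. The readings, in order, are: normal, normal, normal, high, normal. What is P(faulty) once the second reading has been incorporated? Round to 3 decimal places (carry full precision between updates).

0.056

After 'normal': P(faulty) = 0.4·0.1000 / (0.4·0.1000 + 0.55·0.9000) ≈ 0.0748
After 'normal': P(faulty) = 0.4·0.0748 / (0.4·0.0748 + 0.55·0.9252) ≈ 0.0555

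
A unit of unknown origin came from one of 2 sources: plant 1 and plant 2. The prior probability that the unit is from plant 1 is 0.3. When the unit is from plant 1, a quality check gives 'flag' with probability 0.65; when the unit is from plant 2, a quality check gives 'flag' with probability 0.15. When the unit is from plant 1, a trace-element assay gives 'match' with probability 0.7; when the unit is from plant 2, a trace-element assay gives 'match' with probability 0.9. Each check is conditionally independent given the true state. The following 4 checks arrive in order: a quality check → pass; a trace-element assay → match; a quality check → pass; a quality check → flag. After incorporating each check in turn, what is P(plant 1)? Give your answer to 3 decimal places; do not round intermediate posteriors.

0.197

Apply Bayes' rule sequentially, carrying P(plant 1) forward.
After a quality check='pass': P(plant 1) = 0.35·0.3000 / (0.35·0.3000 + 0.85·0.7000) ≈ 0.1500
After a trace-element assay='match': P(plant 1) = 0.7·0.1500 / (0.7·0.1500 + 0.9·0.8500) ≈ 0.1207
After a quality check='pass': P(plant 1) = 0.35·0.1207 / (0.35·0.1207 + 0.85·0.8793) ≈ 0.0535
After a quality check='flag': P(plant 1) = 0.65·0.0535 / (0.65·0.0535 + 0.15·0.9465) ≈ 0.1967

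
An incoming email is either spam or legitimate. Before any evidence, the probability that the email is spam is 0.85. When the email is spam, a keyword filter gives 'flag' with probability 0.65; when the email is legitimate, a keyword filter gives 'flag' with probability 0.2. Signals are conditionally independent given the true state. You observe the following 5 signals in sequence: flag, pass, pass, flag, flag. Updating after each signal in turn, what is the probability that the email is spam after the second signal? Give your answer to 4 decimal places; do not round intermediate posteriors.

After 'flag': P(spam) = 0.65·0.8500 / (0.65·0.8500 + 0.2·0.1500) ≈ 0.9485
After 'pass': P(spam) = 0.35·0.9485 / (0.35·0.9485 + 0.8·0.0515) ≈ 0.8896

0.8896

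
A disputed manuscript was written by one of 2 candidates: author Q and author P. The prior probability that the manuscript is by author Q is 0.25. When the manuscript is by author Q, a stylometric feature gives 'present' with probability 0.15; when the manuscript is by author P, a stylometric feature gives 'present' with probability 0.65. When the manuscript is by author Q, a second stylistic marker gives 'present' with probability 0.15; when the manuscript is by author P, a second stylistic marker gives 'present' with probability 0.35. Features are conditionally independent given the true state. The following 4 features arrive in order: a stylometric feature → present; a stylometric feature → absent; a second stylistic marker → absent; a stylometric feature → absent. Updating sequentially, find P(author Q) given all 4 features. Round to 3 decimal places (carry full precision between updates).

After a stylometric feature='present': P(author Q) = 0.15·0.2500 / (0.15·0.2500 + 0.65·0.7500) ≈ 0.0714
After a stylometric feature='absent': P(author Q) = 0.85·0.0714 / (0.85·0.0714 + 0.35·0.9286) ≈ 0.1574
After a second stylistic marker='absent': P(author Q) = 0.85·0.1574 / (0.85·0.1574 + 0.65·0.8426) ≈ 0.1963
After a stylometric feature='absent': P(author Q) = 0.85·0.1963 / (0.85·0.1963 + 0.35·0.8037) ≈ 0.3724

0.372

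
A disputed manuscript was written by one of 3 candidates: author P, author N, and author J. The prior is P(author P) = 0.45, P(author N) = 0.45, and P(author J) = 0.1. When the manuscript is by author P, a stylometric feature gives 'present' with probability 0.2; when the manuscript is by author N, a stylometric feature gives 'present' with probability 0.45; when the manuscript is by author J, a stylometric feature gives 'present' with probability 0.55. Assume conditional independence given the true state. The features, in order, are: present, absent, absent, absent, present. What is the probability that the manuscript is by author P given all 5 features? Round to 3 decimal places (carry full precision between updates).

0.340

After 'present': normaliser = 0.2·0.4500 + 0.45·0.4500 + 0.55·0.1000; P(author P) ≈ 0.2590, P(author N) ≈ 0.5827, P(author J) ≈ 0.1583
After 'absent': normaliser = 0.8·0.2590 + 0.55·0.5827 + 0.45·0.1583; P(author P) ≈ 0.3459, P(author N) ≈ 0.5351, P(author J) ≈ 0.1189
After 'absent': normaliser = 0.8·0.3459 + 0.55·0.5351 + 0.45·0.1189; P(author P) ≈ 0.4431, P(author N) ≈ 0.4712, P(author J) ≈ 0.0857
After 'absent': normaliser = 0.8·0.4431 + 0.55·0.4712 + 0.45·0.0857; P(author P) ≈ 0.5435, P(author N) ≈ 0.3974, P(author J) ≈ 0.0591
After 'present': normaliser = 0.2·0.5435 + 0.45·0.3974 + 0.55·0.0591; P(author P) ≈ 0.3397, P(author N) ≈ 0.5588, P(author J) ≈ 0.1016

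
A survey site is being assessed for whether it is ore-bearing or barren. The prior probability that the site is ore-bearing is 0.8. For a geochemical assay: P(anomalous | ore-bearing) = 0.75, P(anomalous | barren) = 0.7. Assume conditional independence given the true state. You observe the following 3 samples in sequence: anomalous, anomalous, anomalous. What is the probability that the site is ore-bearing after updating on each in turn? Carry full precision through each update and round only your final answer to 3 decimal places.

After 'anomalous': P(ore) = 0.75·0.8000 / (0.75·0.8000 + 0.7·0.2000) ≈ 0.8108
After 'anomalous': P(ore) = 0.75·0.8108 / (0.75·0.8108 + 0.7·0.1892) ≈ 0.8212
After 'anomalous': P(ore) = 0.75·0.8212 / (0.75·0.8212 + 0.7·0.1788) ≈ 0.8311

0.831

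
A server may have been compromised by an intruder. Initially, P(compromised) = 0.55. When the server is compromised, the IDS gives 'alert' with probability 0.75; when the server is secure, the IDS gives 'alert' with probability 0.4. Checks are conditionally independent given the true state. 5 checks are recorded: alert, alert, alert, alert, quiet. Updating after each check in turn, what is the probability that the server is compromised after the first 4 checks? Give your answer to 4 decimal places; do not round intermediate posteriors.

0.9379

Apply Bayes' rule sequentially, carrying P(compromised) forward.
After 'alert': P(compromised) = 0.75·0.5500 / (0.75·0.5500 + 0.4·0.4500) ≈ 0.6962
After 'alert': P(compromised) = 0.75·0.6962 / (0.75·0.6962 + 0.4·0.3038) ≈ 0.8112
After 'alert': P(compromised) = 0.75·0.8112 / (0.75·0.8112 + 0.4·0.1888) ≈ 0.8896
After 'alert': P(compromised) = 0.75·0.8896 / (0.75·0.8896 + 0.4·0.1104) ≈ 0.9379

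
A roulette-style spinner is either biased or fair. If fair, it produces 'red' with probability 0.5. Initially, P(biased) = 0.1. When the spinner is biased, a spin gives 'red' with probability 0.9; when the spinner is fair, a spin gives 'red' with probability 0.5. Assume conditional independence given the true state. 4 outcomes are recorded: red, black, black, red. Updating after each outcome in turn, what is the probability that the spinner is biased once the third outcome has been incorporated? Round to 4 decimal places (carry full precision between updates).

After 'red': P(biased) = 0.9·0.1000 / (0.9·0.1000 + 0.5·0.9000) ≈ 0.1667
After 'black': P(biased) = 0.1·0.1667 / (0.1·0.1667 + 0.5·0.8333) ≈ 0.0385
After 'black': P(biased) = 0.1·0.0385 / (0.1·0.0385 + 0.5·0.9615) ≈ 0.0079

0.0079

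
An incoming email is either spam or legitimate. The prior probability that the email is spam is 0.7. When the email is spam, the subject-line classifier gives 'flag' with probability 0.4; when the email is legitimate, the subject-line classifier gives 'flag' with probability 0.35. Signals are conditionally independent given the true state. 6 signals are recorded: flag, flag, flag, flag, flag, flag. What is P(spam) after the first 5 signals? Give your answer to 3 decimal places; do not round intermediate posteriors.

0.820

After 'flag': P(spam) = 0.4·0.7000 / (0.4·0.7000 + 0.35·0.3000) ≈ 0.7273
After 'flag': P(spam) = 0.4·0.7273 / (0.4·0.7273 + 0.35·0.2727) ≈ 0.7529
After 'flag': P(spam) = 0.4·0.7529 / (0.4·0.7529 + 0.35·0.2471) ≈ 0.7769
After 'flag': P(spam) = 0.4·0.7769 / (0.4·0.7769 + 0.35·0.2231) ≈ 0.7992
After 'flag': P(spam) = 0.4·0.7992 / (0.4·0.7992 + 0.35·0.2008) ≈ 0.8198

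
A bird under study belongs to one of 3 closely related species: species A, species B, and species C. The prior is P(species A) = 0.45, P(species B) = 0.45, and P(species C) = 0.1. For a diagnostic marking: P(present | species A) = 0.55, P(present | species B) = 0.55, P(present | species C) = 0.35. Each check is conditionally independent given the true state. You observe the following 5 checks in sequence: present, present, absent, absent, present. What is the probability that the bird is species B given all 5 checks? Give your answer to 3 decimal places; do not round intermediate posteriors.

After 'present': normaliser = 0.55·0.4500 + 0.55·0.4500 + 0.35·0.1000; P(species A) ≈ 0.4670, P(species B) ≈ 0.4670, P(species C) ≈ 0.0660
After 'present': normaliser = 0.55·0.4670 + 0.55·0.4670 + 0.35·0.0660; P(species A) ≈ 0.4785, P(species B) ≈ 0.4785, P(species C) ≈ 0.0431
After 'absent': normaliser = 0.45·0.4785 + 0.45·0.4785 + 0.65·0.0431; P(species A) ≈ 0.4695, P(species B) ≈ 0.4695, P(species C) ≈ 0.0610
After 'absent': normaliser = 0.45·0.4695 + 0.45·0.4695 + 0.65·0.0610; P(species A) ≈ 0.4571, P(species B) ≈ 0.4571, P(species C) ≈ 0.0858
After 'present': normaliser = 0.55·0.4571 + 0.55·0.4571 + 0.35·0.0858; P(species A) ≈ 0.4718, P(species B) ≈ 0.4718, P(species C) ≈ 0.0564

0.472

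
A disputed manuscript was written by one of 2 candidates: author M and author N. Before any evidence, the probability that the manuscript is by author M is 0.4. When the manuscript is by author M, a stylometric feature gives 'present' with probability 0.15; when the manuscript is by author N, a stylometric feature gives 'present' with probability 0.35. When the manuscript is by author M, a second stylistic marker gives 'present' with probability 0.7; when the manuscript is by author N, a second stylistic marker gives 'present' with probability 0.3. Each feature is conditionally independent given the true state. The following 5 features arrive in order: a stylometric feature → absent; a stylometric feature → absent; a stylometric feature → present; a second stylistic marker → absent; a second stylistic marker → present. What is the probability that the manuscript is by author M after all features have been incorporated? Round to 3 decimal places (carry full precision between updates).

0.328

After a stylometric feature='absent': P(author M) = 0.85·0.4000 / (0.85·0.4000 + 0.65·0.6000) ≈ 0.4658
After a stylometric feature='absent': P(author M) = 0.85·0.4658 / (0.85·0.4658 + 0.65·0.5342) ≈ 0.5327
After a stylometric feature='present': P(author M) = 0.15·0.5327 / (0.15·0.5327 + 0.35·0.4673) ≈ 0.3282
After a second stylistic marker='absent': P(author M) = 0.3·0.3282 / (0.3·0.3282 + 0.7·0.6718) ≈ 0.1731
After a second stylistic marker='present': P(author M) = 0.7·0.1731 / (0.7·0.1731 + 0.3·0.8269) ≈ 0.3282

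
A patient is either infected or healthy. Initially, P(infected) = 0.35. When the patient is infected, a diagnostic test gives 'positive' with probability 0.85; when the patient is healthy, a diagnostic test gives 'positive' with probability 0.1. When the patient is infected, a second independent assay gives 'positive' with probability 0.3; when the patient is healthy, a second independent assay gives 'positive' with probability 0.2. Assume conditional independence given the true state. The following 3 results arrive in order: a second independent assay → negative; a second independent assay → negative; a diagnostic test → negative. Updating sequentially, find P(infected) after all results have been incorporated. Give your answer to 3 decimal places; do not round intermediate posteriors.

Each posterior becomes the prior for the next update.
After a second independent assay='negative': P(infected) = 0.7·0.3500 / (0.7·0.3500 + 0.8·0.6500) ≈ 0.3203
After a second independent assay='negative': P(infected) = 0.7·0.3203 / (0.7·0.3203 + 0.8·0.6797) ≈ 0.2919
After a diagnostic test='negative': P(infected) = 0.15·0.2919 / (0.15·0.2919 + 0.9·0.7081) ≈ 0.0643

0.064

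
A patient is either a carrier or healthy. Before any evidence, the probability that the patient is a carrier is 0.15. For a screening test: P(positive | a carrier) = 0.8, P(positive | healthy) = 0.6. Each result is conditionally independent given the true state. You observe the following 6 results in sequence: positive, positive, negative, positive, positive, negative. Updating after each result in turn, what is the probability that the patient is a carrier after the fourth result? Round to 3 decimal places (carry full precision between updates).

Each posterior becomes the prior for the next update.
After 'positive': P(carrier) = 0.8·0.1500 / (0.8·0.1500 + 0.6·0.8500) ≈ 0.1905
After 'positive': P(carrier) = 0.8·0.1905 / (0.8·0.1905 + 0.6·0.8095) ≈ 0.2388
After 'negative': P(carrier) = 0.2·0.2388 / (0.2·0.2388 + 0.4·0.7612) ≈ 0.1356
After 'positive': P(carrier) = 0.8·0.1356 / (0.8·0.1356 + 0.6·0.8644) ≈ 0.1730

0.173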